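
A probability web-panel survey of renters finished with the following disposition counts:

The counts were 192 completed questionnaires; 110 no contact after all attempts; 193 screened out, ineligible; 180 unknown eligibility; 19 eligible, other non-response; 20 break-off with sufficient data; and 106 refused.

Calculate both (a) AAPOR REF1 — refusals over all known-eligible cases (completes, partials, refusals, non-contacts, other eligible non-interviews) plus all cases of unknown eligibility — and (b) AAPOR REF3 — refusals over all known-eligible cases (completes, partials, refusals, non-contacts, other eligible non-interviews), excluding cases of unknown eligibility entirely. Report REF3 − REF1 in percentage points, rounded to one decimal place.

Numerator = 106
Denom = 192 + 20 + 106 + 110 + 19 + 180 = 627
REF1 = 106 / 627 = 0.1691
Denom = 192 + 20 + 106 + 110 + 19 = 447
REF3 = 106 / 447 = 0.2371
Difference = 23.71 − 16.91 = 6.80 percentage points

6.8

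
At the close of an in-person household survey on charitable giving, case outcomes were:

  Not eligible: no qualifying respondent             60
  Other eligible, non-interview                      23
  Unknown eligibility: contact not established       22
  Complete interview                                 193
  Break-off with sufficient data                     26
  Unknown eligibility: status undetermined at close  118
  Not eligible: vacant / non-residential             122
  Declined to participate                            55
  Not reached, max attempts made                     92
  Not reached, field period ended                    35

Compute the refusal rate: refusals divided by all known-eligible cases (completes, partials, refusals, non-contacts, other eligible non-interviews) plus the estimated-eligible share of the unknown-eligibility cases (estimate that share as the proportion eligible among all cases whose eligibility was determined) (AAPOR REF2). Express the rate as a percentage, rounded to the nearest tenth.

10.5%

Non-contacts = 35 + 92 = 127
Eligibility not determined = 22 + 118 = 140
Screened out, ineligible = 60 + 122 = 182
Num = 55
Known eligible = 193 + 26 + 55 + 127 + 23 = 424
e = 424 / (424 + 182) = 424 / 606 = 0.6997
Estimated eligible among unknowns = 0.6997 × 140 = 97.96
Denom = 424 + 97.96 = 521.96
REF2 = 55 / 521.96 = 0.1054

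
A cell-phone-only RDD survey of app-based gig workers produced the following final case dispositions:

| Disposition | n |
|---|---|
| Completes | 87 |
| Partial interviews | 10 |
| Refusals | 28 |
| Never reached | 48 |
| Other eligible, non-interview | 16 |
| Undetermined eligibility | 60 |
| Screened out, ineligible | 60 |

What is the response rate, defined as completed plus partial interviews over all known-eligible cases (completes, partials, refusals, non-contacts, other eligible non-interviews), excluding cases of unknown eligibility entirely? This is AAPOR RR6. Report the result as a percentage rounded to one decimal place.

Num: 87 + 10 = 97
Denom: 87 + 10 + 28 + 48 + 16 = 189
RR6 = 97 / 189 = 0.5132

51.3%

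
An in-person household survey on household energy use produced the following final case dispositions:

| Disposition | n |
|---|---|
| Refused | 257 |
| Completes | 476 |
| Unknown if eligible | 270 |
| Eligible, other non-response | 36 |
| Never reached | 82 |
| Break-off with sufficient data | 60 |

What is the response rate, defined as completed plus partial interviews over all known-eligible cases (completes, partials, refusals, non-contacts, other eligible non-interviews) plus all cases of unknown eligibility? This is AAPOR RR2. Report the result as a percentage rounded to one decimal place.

45.4%

Top → 476 + 60 = 536
Base → 476 + 60 + 257 + 82 + 36 + 270 = 1181
RR2 = 536 / 1181 = 0.4539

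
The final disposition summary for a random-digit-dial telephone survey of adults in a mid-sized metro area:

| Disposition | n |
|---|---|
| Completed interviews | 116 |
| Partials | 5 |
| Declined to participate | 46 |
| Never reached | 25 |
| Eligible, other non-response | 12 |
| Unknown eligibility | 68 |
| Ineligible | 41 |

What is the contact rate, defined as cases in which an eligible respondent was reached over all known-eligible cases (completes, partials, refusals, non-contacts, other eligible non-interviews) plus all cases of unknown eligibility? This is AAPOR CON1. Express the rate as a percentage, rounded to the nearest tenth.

65.8%

Numerator = 116 + 5 + 46 + 12 = 179
Denominator = 116 + 5 + 46 + 25 + 12 + 68 = 272
CON1 = 179 / 272 = 0.6581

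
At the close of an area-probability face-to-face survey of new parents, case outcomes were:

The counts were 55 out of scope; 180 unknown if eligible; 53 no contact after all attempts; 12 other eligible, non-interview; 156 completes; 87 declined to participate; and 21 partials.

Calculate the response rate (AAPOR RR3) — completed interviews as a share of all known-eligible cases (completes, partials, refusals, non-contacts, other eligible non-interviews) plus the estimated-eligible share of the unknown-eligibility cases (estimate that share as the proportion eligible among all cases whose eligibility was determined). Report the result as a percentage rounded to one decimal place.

32.3%

Top → 156
Eligible (known) → 156 + 21 + 87 + 53 + 12 = 329
e = 329 / (329 + 55) = 329 / 384 = 0.8568
Eligible share of unknowns → 0.8568 × 180 = 154.22
Denom → 329 + 154.22 = 483.22
RR3 = 156 / 483.22 = 0.3228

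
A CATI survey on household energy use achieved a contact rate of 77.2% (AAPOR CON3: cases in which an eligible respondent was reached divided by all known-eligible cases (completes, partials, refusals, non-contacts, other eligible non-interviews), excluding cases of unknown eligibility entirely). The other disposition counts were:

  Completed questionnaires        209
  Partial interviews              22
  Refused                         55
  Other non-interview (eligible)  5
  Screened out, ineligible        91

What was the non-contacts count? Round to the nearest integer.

Top = 209 + 22 + 55 + 5 = 291
CON3 = 291 / D = 0.772
D = 291 / 0.772 = 376.9
Rest of base = 291
non-contacts = 376.9 − 291 ≈ 86

86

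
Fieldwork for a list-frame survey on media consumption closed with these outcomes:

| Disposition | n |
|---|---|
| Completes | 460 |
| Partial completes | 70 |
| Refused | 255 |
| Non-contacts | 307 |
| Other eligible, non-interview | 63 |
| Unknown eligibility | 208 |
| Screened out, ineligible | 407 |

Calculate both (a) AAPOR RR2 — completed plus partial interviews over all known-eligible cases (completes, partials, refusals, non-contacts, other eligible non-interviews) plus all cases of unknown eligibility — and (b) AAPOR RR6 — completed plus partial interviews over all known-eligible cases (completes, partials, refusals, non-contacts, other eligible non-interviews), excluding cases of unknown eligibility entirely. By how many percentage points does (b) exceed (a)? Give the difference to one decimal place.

Num: 460 + 70 = 530
Denom: 460 + 70 + 255 + 307 + 63 + 208 = 1363
RR2 = 530 / 1363 = 0.3888
Denom: 460 + 70 + 255 + 307 + 63 = 1155
RR6 = 530 / 1155 = 0.4589
Difference = 45.89 − 38.88 = 7.01 percentage points

7.0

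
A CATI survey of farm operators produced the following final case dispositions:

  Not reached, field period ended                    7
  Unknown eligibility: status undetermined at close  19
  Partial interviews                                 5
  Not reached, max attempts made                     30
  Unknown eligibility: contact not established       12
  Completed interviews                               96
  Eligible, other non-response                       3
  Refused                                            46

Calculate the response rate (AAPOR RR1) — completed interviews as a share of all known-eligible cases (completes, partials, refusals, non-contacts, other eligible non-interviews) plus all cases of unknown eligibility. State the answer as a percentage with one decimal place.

No contact after all attempts = 7 + 30 = 37
Undetermined eligibility = 12 + 19 = 31
Num → 96
Base → 96 + 5 + 46 + 37 + 3 + 31 = 218
RR1 = 96 / 218 = 0.4404

44.0%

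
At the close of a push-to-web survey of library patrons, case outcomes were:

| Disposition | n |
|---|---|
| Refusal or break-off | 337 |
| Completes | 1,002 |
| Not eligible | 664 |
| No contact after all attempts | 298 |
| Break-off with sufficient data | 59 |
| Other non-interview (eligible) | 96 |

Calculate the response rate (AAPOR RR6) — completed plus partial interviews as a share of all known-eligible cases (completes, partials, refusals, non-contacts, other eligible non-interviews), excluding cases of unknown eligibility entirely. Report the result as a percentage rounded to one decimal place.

59.2%

Top → 1002 + 59 = 1061
Base → 1002 + 59 + 337 + 298 + 96 = 1792
RR6 = 1061 / 1792 = 0.5921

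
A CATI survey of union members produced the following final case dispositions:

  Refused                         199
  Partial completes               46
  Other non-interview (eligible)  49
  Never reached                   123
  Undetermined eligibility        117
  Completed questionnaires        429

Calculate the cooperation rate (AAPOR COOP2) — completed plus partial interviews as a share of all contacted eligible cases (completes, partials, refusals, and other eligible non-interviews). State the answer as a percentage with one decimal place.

65.7%

Numerator: 429 + 46 = 475
Denom: 429 + 46 + 199 + 49 = 723
COOP2 = 475 / 723 = 0.6570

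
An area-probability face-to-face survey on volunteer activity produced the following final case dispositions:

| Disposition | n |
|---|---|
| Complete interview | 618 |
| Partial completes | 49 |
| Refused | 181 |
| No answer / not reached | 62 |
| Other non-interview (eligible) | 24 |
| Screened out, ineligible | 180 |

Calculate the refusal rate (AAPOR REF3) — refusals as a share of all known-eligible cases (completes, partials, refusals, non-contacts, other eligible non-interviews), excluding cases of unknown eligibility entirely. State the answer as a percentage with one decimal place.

Numerator = 181
Denom = 618 + 49 + 181 + 62 + 24 = 934
REF3 = 181 / 934 = 0.1938

19.4%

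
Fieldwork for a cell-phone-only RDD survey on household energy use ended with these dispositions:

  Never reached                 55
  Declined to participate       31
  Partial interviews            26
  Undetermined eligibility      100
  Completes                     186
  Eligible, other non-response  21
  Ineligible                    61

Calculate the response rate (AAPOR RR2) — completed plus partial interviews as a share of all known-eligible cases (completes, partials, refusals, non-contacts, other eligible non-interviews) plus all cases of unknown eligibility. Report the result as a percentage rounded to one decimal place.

Top → 186 + 26 = 212
Denom → 186 + 26 + 31 + 55 + 21 + 100 = 419
RR2 = 212 / 419 = 0.5060

50.6%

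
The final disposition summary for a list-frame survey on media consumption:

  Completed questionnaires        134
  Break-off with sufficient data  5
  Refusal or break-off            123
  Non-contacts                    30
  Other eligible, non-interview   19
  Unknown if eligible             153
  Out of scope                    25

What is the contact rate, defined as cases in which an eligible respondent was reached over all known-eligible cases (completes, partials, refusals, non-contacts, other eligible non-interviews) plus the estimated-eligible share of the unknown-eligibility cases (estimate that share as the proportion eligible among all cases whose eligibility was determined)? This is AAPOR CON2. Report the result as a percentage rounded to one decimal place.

62.1%

Num = 134 + 5 + 123 + 19 = 281
Eligible (known) = 134 + 5 + 123 + 30 + 19 = 311
e = 311 / (311 + 25) = 311 / 336 = 0.9256
Eligible share of unknowns = 0.9256 × 153 = 141.62
Base = 311 + 141.62 = 452.62
CON2 = 281 / 452.62 = 0.6208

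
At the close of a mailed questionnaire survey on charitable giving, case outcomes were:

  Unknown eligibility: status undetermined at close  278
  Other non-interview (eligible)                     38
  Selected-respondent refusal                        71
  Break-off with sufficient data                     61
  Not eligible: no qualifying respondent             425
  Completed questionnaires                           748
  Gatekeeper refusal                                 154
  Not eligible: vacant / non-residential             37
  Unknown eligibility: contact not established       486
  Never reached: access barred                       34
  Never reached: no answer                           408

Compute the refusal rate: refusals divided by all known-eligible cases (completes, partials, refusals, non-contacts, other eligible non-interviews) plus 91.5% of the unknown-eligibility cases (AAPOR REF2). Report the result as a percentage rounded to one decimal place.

10.2%

Declined to participate = 154 + 71 = 225
No answer / not reached = 408 + 34 = 442
Undetermined eligibility = 486 + 278 = 764
Not eligible = 425 + 37 = 462
Numerator → 225
Known eligible → 748 + 61 + 225 + 442 + 38 = 1514
Eligible share of unknowns → 0.9150 × 764 = 699.06
Denom → 1514 + 699.06 = 2213.06
REF2 = 225 / 2213.06 = 0.1017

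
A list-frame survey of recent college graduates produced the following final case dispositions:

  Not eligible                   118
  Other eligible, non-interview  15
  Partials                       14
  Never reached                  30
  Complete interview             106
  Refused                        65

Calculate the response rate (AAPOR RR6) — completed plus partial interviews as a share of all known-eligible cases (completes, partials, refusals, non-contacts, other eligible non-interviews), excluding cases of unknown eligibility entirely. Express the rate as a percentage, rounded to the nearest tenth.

52.2%

Num = 106 + 14 = 120
Denom = 106 + 14 + 65 + 30 + 15 = 230
RR6 = 120 / 230 = 0.5217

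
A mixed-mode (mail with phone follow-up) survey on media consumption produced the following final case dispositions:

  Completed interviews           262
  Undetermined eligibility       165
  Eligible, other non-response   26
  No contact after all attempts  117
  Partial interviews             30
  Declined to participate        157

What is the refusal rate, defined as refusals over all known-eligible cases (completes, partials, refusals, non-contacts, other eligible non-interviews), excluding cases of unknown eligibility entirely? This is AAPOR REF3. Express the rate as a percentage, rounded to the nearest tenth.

Numerator: 157
Denominator: 262 + 30 + 157 + 117 + 26 = 592
REF3 = 157 / 592 = 0.2652

26.5%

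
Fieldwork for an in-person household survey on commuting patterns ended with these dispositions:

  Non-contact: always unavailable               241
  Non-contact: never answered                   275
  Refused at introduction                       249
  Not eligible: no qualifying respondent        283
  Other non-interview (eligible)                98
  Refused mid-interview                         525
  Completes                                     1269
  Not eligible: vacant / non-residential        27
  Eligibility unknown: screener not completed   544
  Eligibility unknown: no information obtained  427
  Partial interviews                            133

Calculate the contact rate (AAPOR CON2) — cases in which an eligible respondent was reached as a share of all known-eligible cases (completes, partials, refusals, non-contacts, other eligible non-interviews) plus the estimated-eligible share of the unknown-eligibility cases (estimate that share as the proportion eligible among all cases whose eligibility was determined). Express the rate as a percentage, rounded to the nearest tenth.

Refusals = 249 + 525 = 774
No contact after all attempts = 275 + 241 = 516
Undetermined eligibility = 544 + 427 = 971
Ineligible = 283 + 27 = 310
Top: 1269 + 133 + 774 + 98 = 2274
Known eligible: 1269 + 133 + 774 + 516 + 98 = 2790
e = 2790 / (2790 + 310) = 2790 / 3100 = 0.9000
Estimated eligible among unknowns: 0.9000 × 971 = 873.90
Denom: 2790 + 873.90 = 3663.90
CON2 = 2274 / 3663.90 = 0.6207

62.1%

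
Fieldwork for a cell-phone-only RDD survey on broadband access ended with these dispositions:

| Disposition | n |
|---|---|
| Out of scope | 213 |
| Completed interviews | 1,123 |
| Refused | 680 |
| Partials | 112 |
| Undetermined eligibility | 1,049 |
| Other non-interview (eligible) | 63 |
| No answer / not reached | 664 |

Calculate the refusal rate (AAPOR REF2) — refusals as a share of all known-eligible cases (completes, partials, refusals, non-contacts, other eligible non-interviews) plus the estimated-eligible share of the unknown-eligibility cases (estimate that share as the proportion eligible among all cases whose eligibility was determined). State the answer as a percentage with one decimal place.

Top → 680
Eligible (known) → 1123 + 112 + 680 + 664 + 63 = 2642
e = 2642 / (2642 + 213) = 2642 / 2855 = 0.9254
Estimated eligible among unknowns → 0.9254 × 1049 = 970.74
Denominator → 2642 + 970.74 = 3612.74
REF2 = 680 / 3612.74 = 0.1882

18.8%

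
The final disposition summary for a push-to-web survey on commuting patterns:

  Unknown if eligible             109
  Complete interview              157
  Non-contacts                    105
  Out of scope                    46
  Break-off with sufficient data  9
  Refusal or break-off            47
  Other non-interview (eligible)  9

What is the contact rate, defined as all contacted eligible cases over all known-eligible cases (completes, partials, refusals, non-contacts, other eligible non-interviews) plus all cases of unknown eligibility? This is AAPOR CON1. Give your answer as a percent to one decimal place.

Num: 157 + 9 + 47 + 9 = 222
Denominator: 157 + 9 + 47 + 105 + 9 + 109 = 436
CON1 = 222 / 436 = 0.5092

50.9%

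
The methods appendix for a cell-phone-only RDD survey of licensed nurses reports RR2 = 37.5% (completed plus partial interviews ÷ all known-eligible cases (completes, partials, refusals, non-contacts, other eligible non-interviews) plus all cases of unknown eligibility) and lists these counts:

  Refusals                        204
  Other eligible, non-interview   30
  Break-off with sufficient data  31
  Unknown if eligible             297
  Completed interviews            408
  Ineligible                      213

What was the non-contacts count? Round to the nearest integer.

201

Top → 408 + 31 = 439
RR2 = 439 / D = 0.375
D = 439 / 0.375 = 1170.7
Other denominator terms total 970
non-contacts = 1170.7 − 970 ≈ 201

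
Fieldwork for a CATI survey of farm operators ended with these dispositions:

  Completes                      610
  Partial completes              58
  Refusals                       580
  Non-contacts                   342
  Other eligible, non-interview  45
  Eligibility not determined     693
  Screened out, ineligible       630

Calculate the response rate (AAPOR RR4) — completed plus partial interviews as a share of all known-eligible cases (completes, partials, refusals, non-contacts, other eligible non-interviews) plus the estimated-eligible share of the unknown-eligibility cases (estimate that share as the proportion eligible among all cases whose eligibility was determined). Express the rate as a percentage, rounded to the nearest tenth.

31.3%

Num = 610 + 58 = 668
Eligible (known) = 610 + 58 + 580 + 342 + 45 = 1635
e = 1635 / (1635 + 630) = 1635 / 2265 = 0.7219
e × U = 0.7219 × 693 = 500.28
Denom = 1635 + 500.28 = 2135.28
RR4 = 668 / 2135.28 = 0.3128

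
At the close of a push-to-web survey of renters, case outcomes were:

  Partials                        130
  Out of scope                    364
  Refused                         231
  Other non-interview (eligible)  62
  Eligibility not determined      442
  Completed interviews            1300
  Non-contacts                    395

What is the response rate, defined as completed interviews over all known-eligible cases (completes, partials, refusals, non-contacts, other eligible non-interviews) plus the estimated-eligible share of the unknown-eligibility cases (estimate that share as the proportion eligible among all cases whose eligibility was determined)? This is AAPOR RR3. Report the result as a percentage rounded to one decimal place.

Numerator: 1300
Eligible (known): 1300 + 130 + 231 + 395 + 62 = 2118
e = 2118 / (2118 + 364) = 2118 / 2482 = 0.8533
Eligible share of unknowns: 0.8533 × 442 = 377.16
Denom: 2118 + 377.16 = 2495.16
RR3 = 1300 / 2495.16 = 0.5210

52.1%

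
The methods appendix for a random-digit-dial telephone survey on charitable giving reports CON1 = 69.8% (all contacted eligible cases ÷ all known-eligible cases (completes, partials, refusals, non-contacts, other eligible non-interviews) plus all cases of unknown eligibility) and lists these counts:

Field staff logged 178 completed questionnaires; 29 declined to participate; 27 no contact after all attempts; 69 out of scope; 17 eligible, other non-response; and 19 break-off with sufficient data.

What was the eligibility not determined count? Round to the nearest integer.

78

Numerator = 178 + 19 + 29 + 17 = 243
CON1 = 243 / D = 0.698
D = 243 / 0.698 = 348.1
Other denominator terms total 270
eligibility not determined = 348.1 − 270 ≈ 78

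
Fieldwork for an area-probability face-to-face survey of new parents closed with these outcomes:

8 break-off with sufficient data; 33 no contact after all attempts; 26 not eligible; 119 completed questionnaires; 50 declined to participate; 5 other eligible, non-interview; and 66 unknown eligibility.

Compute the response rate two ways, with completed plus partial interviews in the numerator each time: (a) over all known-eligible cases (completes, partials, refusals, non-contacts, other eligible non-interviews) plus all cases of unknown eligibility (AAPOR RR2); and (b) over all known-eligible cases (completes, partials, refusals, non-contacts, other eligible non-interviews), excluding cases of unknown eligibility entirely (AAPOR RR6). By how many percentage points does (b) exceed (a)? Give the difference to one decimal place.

Num = 119 + 8 = 127
Denominator = 119 + 8 + 50 + 33 + 5 + 66 = 281
RR2 = 127 / 281 = 0.4520
Denominator = 119 + 8 + 50 + 33 + 5 = 215
RR6 = 127 / 215 = 0.5907
Difference = 59.07 − 45.20 = 13.87 percentage points

13.9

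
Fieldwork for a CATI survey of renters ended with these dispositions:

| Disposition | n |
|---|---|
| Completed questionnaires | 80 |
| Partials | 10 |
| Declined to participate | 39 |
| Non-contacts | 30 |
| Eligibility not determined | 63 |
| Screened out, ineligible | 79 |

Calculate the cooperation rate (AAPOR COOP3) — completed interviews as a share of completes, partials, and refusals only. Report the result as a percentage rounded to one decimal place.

Numerator = 80
Denom = 80 + 10 + 39 = 129
COOP3 = 80 / 129 = 0.6202

62.0%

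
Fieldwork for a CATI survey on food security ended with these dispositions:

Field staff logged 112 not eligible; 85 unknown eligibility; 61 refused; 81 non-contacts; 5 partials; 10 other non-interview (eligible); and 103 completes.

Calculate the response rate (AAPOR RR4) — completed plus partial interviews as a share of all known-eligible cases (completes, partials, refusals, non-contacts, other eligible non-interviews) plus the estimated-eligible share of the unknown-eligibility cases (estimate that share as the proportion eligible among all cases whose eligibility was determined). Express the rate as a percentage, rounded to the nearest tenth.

33.8%

Top → 103 + 5 = 108
Eligible (known) → 103 + 5 + 61 + 81 + 10 = 260
e = 260 / (260 + 112) = 260 / 372 = 0.6989
Estimated eligible among unknowns → 0.6989 × 85 = 59.41
Denom → 260 + 59.41 = 319.41
RR4 = 108 / 319.41 = 0.3381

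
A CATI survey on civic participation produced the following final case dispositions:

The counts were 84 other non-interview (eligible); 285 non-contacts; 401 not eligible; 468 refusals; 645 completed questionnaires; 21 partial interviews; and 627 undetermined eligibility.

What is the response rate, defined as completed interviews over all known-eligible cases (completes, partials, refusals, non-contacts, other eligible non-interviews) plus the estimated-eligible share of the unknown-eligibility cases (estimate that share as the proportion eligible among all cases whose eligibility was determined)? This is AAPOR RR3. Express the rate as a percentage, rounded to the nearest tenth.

Num = 645
Determined eligible = 645 + 21 + 468 + 285 + 84 = 1503
e = 1503 / (1503 + 401) = 1503 / 1904 = 0.7894
Eligible share of unknowns = 0.7894 × 627 = 494.95
Denom = 1503 + 494.95 = 1997.95
RR3 = 645 / 1997.95 = 0.3228

32.3%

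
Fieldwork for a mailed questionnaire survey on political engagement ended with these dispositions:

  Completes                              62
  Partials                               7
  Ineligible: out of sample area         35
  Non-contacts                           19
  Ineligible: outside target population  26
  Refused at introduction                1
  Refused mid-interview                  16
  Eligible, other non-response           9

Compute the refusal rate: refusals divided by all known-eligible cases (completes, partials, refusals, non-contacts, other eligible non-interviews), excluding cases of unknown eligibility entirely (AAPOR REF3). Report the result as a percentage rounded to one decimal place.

14.9%

Declined to participate = 1 + 16 = 17
Not eligible = 26 + 35 = 61
Num = 17
Denominator = 62 + 7 + 17 + 19 + 9 = 114
REF3 = 17 / 114 = 0.1491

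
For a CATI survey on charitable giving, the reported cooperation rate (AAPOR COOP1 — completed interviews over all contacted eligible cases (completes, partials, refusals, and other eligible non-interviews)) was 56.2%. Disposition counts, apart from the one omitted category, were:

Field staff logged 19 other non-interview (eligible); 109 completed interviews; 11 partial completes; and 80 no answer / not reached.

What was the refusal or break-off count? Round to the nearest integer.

COOP1 = 109 / D = 0.562
D = 109 / 0.562 = 194.0
Other denominator terms total 139
refusal or break-off = 194.0 − 139 ≈ 55

55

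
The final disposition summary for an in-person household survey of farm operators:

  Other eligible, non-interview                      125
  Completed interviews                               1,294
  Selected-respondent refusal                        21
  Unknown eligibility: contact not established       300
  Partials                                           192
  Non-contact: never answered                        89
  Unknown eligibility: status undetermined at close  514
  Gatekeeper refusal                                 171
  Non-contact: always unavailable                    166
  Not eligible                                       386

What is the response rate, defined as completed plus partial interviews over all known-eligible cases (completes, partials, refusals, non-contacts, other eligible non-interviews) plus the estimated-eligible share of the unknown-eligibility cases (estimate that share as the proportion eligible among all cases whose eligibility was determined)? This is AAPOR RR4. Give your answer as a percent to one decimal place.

Refusal or break-off = 171 + 21 = 192
Non-contacts = 89 + 166 = 255
Eligibility not determined = 300 + 514 = 814
Top = 1294 + 192 = 1486
Eligible (known) = 1294 + 192 + 192 + 255 + 125 = 2058
e = 2058 / (2058 + 386) = 2058 / 2444 = 0.8421
e × U = 0.8421 × 814 = 685.47
Denominator = 2058 + 685.47 = 2743.47
RR4 = 1486 / 2743.47 = 0.5416

54.2%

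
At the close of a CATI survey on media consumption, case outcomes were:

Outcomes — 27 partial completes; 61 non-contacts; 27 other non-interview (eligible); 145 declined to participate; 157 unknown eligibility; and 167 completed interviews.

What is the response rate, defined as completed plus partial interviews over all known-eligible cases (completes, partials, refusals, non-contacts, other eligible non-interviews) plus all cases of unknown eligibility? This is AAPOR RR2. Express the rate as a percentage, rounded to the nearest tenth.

33.2%

Num: 167 + 27 = 194
Denom: 167 + 27 + 145 + 61 + 27 + 157 = 584
RR2 = 194 / 584 = 0.3322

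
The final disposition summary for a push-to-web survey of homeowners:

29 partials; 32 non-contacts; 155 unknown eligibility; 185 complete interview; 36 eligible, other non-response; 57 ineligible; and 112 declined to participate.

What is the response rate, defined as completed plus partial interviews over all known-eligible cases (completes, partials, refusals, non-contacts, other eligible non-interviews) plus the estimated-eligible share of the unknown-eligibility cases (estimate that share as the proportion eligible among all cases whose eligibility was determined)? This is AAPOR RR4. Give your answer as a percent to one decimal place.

Top → 185 + 29 = 214
Eligible (known) → 185 + 29 + 112 + 32 + 36 = 394
e = 394 / (394 + 57) = 394 / 451 = 0.8736
Eligible share of unknowns → 0.8736 × 155 = 135.41
Denom → 394 + 135.41 = 529.41
RR4 = 214 / 529.41 = 0.4042

40.4%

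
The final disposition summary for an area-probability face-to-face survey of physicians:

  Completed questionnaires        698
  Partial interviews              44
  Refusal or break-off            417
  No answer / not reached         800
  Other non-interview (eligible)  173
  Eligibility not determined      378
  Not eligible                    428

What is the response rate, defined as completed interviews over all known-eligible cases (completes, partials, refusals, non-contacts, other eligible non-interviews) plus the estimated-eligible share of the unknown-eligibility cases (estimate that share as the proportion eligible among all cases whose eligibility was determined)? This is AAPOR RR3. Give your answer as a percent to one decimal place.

28.5%

Numerator = 698
Eligible (known) = 698 + 44 + 417 + 800 + 173 = 2132
e = 2132 / (2132 + 428) = 2132 / 2560 = 0.8328
e × U = 0.8328 × 378 = 314.80
Denominator = 2132 + 314.80 = 2446.80
RR3 = 698 / 2446.80 = 0.2853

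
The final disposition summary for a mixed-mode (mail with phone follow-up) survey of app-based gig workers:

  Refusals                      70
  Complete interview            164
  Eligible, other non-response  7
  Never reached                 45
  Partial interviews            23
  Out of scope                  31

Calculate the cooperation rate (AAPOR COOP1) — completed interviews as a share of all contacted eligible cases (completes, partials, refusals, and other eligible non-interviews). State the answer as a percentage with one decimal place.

Top = 164
Denominator = 164 + 23 + 70 + 7 = 264
COOP1 = 164 / 264 = 0.6212

62.1%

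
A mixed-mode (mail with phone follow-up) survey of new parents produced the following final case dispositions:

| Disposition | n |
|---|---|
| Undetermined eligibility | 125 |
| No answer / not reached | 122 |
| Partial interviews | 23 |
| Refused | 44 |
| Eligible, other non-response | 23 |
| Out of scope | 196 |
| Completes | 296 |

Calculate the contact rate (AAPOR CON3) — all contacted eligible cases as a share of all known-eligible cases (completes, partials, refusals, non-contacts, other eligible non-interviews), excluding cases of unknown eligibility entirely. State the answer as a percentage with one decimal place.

76.0%

Num = 296 + 23 + 44 + 23 = 386
Denom = 296 + 23 + 44 + 122 + 23 = 508
CON3 = 386 / 508 = 0.7598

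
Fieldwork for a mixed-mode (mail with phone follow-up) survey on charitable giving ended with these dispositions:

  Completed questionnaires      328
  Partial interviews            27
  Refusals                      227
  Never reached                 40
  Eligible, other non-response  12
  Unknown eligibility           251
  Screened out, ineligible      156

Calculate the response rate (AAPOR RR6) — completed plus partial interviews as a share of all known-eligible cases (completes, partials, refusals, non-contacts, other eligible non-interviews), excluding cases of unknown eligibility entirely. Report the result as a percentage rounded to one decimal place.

Top = 328 + 27 = 355
Denom = 328 + 27 + 227 + 40 + 12 = 634
RR6 = 355 / 634 = 0.5599

56.0%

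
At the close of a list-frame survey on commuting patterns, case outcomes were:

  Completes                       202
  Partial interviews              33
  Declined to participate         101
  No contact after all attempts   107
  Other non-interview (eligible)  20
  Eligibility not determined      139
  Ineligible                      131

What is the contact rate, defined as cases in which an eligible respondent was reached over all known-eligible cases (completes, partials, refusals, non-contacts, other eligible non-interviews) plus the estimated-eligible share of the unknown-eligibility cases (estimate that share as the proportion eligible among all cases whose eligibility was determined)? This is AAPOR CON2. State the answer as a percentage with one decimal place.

62.3%

Numerator = 202 + 33 + 101 + 20 = 356
Known eligible = 202 + 33 + 101 + 107 + 20 = 463
e = 463 / (463 + 131) = 463 / 594 = 0.7795
e × U = 0.7795 × 139 = 108.35
Denominator = 463 + 108.35 = 571.35
CON2 = 356 / 571.35 = 0.6231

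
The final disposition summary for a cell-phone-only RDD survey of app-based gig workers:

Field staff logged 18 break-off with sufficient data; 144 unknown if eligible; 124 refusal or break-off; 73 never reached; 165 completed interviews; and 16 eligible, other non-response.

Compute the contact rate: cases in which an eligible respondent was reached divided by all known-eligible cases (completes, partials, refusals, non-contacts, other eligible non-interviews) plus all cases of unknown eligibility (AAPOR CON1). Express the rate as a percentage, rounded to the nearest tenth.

59.8%

Num → 165 + 18 + 124 + 16 = 323
Denom → 165 + 18 + 124 + 73 + 16 + 144 = 540
CON1 = 323 / 540 = 0.5981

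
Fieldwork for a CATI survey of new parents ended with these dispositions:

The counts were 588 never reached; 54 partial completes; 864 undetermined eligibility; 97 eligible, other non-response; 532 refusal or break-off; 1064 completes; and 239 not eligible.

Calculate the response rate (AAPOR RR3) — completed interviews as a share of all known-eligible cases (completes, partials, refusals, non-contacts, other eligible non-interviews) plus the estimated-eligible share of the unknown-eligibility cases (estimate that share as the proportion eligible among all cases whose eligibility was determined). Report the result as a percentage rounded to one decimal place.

34.1%

Numerator → 1064
Eligible (known) → 1064 + 54 + 532 + 588 + 97 = 2335
e = 2335 / (2335 + 239) = 2335 / 2574 = 0.9071
Eligible share of unknowns → 0.9071 × 864 = 783.73
Denom → 2335 + 783.73 = 3118.73
RR3 = 1064 / 3118.73 = 0.3412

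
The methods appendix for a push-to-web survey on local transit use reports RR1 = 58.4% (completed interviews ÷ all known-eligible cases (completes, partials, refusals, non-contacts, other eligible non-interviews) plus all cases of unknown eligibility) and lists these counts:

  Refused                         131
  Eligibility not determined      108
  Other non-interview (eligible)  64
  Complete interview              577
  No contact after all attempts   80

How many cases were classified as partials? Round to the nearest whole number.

28

RR1 = 577 / D = 0.584
D = 577 / 0.584 = 988.0
Other denominator terms total 960
partials = 988.0 − 960 ≈ 28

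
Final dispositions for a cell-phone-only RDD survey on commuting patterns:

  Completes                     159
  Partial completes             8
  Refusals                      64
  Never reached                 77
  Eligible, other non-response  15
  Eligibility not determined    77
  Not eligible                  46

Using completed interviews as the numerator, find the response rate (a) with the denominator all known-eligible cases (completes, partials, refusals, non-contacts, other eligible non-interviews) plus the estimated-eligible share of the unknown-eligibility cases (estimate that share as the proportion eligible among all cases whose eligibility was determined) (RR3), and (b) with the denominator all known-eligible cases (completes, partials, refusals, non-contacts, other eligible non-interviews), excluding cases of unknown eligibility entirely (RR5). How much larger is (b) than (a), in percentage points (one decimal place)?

8.5

Num → 159
Determined eligible → 159 + 8 + 64 + 77 + 15 = 323
e = 323 / (323 + 46) = 323 / 369 = 0.8753
e × U → 0.8753 × 77 = 67.40
Base → 323 + 67.40 = 390.40
RR3 = 159 / 390.40 = 0.4073
Base → 159 + 8 + 64 + 77 + 15 = 323
RR5 = 159 / 323 = 0.4923
Difference = 49.23 − 40.73 = 8.50 percentage points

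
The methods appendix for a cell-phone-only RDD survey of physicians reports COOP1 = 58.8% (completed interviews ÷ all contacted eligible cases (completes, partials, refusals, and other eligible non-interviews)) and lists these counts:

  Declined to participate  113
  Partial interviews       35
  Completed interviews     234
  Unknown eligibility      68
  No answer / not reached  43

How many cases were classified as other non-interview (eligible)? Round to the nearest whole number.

16

COOP1 = 234 / D = 0.588
D = 234 / 0.588 = 398.0
Other denominator terms total 382
other non-interview (eligible) = 398.0 − 382 ≈ 16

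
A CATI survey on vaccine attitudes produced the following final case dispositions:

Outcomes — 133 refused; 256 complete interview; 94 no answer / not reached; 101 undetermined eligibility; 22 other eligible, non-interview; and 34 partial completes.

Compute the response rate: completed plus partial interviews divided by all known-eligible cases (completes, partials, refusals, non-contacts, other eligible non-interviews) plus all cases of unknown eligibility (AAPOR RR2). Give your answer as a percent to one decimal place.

Top = 256 + 34 = 290
Denominator = 256 + 34 + 133 + 94 + 22 + 101 = 640
RR2 = 290 / 640 = 0.4531

45.3%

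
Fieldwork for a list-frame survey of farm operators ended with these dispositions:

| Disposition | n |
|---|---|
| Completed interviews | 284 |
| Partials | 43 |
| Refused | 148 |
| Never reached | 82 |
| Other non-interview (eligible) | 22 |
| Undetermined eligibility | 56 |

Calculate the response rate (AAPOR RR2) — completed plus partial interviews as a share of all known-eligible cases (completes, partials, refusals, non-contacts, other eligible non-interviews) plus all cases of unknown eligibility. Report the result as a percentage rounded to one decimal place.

Numerator → 284 + 43 = 327
Denom → 284 + 43 + 148 + 82 + 22 + 56 = 635
RR2 = 327 / 635 = 0.5150

51.5%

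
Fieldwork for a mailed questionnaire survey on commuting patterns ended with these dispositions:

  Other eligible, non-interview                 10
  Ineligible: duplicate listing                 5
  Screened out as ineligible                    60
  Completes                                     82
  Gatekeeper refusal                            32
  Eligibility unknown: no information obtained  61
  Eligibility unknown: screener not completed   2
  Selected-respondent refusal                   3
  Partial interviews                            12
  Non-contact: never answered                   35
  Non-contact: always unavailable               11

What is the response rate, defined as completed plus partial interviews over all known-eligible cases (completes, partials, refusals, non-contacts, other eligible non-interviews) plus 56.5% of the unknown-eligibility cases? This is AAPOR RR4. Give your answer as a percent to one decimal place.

Declined to participate = 32 + 3 = 35
Non-contacts = 35 + 11 = 46
Eligibility not determined = 2 + 61 = 63
Ineligible = 60 + 5 = 65
Top = 82 + 12 = 94
Eligible (known) = 82 + 12 + 35 + 46 + 10 = 185
Estimated eligible among unknowns = 0.5650 × 63 = 35.59
Base = 185 + 35.59 = 220.59
RR4 = 94 / 220.59 = 0.4261

42.6%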